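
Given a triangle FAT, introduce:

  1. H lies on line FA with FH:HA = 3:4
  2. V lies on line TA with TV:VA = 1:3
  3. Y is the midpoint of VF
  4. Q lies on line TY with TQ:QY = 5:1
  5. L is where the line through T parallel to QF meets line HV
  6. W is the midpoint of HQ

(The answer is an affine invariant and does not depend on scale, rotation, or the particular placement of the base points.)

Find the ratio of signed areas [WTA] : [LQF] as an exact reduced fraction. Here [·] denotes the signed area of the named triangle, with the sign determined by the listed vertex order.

Assign F = (0, 0), A = (1, 0), T = (0, 1) — the answer is frame-independent, so this choice is without loss of generality.
1. H lies on line FA with FH:HA = 3:4 ⇒ H = (3/7, 0)
2. V lies on line TA with TV:VA = 1:3 ⇒ V = (1/4, 3/4)
3. Y is the midpoint of VF ⇒ Y = (1/8, 3/8)
4. Q lies on line TY with TQ:QY = 5:1 ⇒ Q = (5/48, 23/48)
5. L is where the line through T parallel to QF meets line HV ⇒ L = (1/11, 78/55)
6. W is the midpoint of HQ ⇒ W = (179/672, 23/96)
2·[WTA] = -83/168, 2·[LQF] = -5/48
[WTA]:[LQF] = -83/168:-5/48 = 166/35

[WTA]:[LQF] = 166/35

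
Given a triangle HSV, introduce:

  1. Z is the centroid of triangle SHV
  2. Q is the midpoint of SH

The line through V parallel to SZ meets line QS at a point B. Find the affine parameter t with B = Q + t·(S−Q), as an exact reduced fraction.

Set H = (0, 0), S = (1, 0), V = (0, 1); any affine frame gives the same invariant.
1. Z is the centroid of triangle SHV ⇒ Z = (1/3, 1/3)
2. Q is the midpoint of SH ⇒ Q = (1/2, 0)
through V parallel to SZ: direction (-2/3, 1/3); meets QS at B = (2, 0)
B = Q + t·(S−Q) with t = 3

t = 3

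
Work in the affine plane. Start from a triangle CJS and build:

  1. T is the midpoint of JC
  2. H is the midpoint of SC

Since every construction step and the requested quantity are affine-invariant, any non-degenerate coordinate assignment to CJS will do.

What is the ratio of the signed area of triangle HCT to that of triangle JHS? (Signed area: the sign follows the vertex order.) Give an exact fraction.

[HCT]:[JHS] = -1/2

Choose coordinates C = (0, 0), J = (1, 0), S = (0, 1).
1. T is the midpoint of JC ⇒ T = (1/2, 0)
2. H is the midpoint of SC ⇒ H = (0, 1/2)
2·[HCT] = 1/4, 2·[JHS] = -1/2
[HCT]:[JHS] = 1/4:-1/2 = -1/2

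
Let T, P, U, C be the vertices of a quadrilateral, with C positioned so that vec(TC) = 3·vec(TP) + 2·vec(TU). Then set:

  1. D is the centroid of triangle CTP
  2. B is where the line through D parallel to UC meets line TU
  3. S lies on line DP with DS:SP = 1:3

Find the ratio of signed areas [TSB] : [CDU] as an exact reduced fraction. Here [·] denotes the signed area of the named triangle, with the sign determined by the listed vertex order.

Choose coordinates T = (0, 0), P = (1, 0), U = (0, 1), C = (3, 2).
1. D is the centroid of triangle CTP ⇒ D = (4/3, 2/3)
2. B is where the line through D parallel to UC meets line TU ⇒ B = (0, 2/9)
3. S lies on line DP with DS:SP = 1:3 ⇒ S = (5/4, 1/2)
2·[TSB] = 5/18, 2·[CDU] = -7/3
[TSB]:[CDU] = 5/18:-7/3 = -5/42

[TSB]:[CDU] = -5/42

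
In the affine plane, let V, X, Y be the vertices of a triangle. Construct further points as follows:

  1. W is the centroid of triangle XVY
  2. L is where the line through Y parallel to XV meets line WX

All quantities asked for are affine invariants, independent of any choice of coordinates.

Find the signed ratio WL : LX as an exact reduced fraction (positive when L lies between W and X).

WL:LX = -2/3

Choose coordinates V = (0, 0), X = (1, 0), Y = (0, 1).
1. W is the centroid of triangle XVY ⇒ W = (1/3, 1/3)
2. L is where the line through Y parallel to XV meets line WX ⇒ L = (-1, 1)
L = W + t·(X−W) with t = -2, so WL:LX = t:(1−t) = -2:3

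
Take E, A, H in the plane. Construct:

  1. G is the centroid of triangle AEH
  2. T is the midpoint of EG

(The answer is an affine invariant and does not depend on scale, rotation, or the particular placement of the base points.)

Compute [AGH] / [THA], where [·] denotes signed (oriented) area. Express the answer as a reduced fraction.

Set E = (0, 0), A = (1, 0), H = (0, 1); any affine frame gives the same invariant.
1. G is the centroid of triangle AEH ⇒ G = (1/3, 1/3)
2. T is the midpoint of EG ⇒ T = (1/6, 1/6)
2·[AGH] = -1/3, 2·[THA] = -2/3
[AGH]:[THA] = -1/3:-2/3 = 1/2

[AGH]:[THA] = 1/2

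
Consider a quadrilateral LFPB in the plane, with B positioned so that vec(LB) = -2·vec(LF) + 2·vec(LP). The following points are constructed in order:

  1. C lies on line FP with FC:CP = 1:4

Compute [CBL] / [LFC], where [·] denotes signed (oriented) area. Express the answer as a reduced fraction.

[CBL]:[LFC] = 10

Assign L = (0, 0), F = (1, 0), P = (0, 1), B = (-2, 2) — the answer is frame-independent, so this choice is without loss of generality.
1. C lies on line FP with FC:CP = 1:4 ⇒ C = (4/5, 1/5)
2·[CBL] = 2, 2·[LFC] = 1/5
[CBL]:[LFC] = 2:1/5 = 10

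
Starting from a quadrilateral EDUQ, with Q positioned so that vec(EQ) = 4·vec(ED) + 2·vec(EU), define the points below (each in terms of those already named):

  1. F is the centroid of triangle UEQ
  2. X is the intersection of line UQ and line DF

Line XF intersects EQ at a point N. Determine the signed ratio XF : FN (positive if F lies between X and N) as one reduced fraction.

XF:FN = 10/11

Set E = (0, 0), D = (1, 0), U = (0, 1), Q = (4, 2); any affine frame gives the same invariant.
1. F is the centroid of triangle UEQ ⇒ F = (4/3, 1)
2. X is the intersection of line UQ and line DF ⇒ X = (16/11, 15/11)
line XF meets EQ at N = (6/5, 3/5)
F = X + t·(N−X) with t = 10/21, so XF:FN = 10/21:11/21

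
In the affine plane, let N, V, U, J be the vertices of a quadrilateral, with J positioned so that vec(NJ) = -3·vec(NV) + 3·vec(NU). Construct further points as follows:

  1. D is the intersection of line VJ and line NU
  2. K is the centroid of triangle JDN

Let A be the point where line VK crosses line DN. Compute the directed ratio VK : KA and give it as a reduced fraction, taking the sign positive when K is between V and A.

Assign N = (0, 0), V = (1, 0), U = (0, 1), J = (-3, 3) — the answer is frame-independent, so this choice is without loss of generality.
1. D is the intersection of line VJ and line NU ⇒ D = (0, 3/4)
2. K is the centroid of triangle JDN ⇒ K = (-1, 5/4)
line VK meets DN at A = (0, 5/8)
K = V + t·(A−V) with t = 2, so VK:KA = 2:-1

VK:KA = -2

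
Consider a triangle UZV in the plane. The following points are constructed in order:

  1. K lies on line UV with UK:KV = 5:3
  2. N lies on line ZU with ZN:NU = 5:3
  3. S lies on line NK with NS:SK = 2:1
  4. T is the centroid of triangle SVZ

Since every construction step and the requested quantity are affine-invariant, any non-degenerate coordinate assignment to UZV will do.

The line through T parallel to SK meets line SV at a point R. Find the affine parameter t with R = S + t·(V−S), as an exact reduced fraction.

t = 34/27

Work in coordinates with U = (0, 0), Z = (1, 0), V = (0, 1).
1. K lies on line UV with UK:KV = 5:3 ⇒ K = (0, 5/8)
2. N lies on line ZU with ZN:NU = 5:3 ⇒ N = (3/8, 0)
3. S lies on line NK with NS:SK = 2:1 ⇒ S = (1/8, 5/12)
4. T is the centroid of triangle SVZ ⇒ T = (3/8, 17/36)
through T parallel to SK: direction (-1/8, 5/24); meets SV at R = (-7/216, 373/324)
R = S + t·(V−S) with t = 34/27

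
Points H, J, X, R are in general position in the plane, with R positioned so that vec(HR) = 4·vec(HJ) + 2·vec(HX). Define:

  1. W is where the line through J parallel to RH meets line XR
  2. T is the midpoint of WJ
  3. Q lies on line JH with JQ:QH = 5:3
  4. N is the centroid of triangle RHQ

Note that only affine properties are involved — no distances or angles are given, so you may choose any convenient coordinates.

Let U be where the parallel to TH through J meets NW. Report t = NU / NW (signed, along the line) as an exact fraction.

Work in coordinates with H = (0, 0), J = (1, 0), X = (0, 1), R = (4, 2).
1. W is where the line through J parallel to RH meets line XR ⇒ W = (6, 5/2)
2. T is the midpoint of WJ ⇒ T = (7/2, 5/4)
3. Q lies on line JH with JQ:QH = 5:3 ⇒ Q = (3/8, 0)
4. N is the centroid of triangle RHQ ⇒ N = (35/24, 2/3)
through J parallel to TH: direction (-7/2, -5/4); meets NW at U = (-664/71, -525/142)
U = N + t·(W−N) with t = -169/71

t = -169/71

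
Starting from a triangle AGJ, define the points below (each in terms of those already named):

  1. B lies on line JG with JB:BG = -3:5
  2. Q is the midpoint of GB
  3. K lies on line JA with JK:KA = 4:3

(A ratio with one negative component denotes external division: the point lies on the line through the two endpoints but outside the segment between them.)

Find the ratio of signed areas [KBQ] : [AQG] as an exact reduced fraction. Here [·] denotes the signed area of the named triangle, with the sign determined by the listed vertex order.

[KBQ]:[AQG] = 4/7

Choose coordinates A = (0, 0), G = (1, 0), J = (0, 1).
1. B lies on line JG with JB:BG = -3:5 ⇒ B = (-3/2, 5/2)
2. Q is the midpoint of GB ⇒ Q = (-1/4, 5/4)
3. K lies on line JA with JK:KA = 4:3 ⇒ K = (0, 3/7)
2·[KBQ] = -5/7, 2·[AQG] = -5/4
[KBQ]:[AQG] = -5/7:-5/4 = 4/7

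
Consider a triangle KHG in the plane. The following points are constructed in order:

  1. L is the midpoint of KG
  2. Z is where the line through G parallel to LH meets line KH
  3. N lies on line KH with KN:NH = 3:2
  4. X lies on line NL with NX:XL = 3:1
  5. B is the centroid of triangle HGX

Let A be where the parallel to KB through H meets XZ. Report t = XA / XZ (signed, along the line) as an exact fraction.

Choose coordinates K = (0, 0), H = (1, 0), G = (0, 1).
1. L is the midpoint of KG ⇒ L = (0, 1/2)
2. Z is where the line through G parallel to LH meets line KH ⇒ Z = (2, 0)
3. N lies on line KH with KN:NH = 3:2 ⇒ N = (3/5, 0)
4. X lies on line NL with NX:XL = 3:1 ⇒ X = (3/20, 3/8)
5. B is the centroid of triangle HGX ⇒ B = (23/60, 11/24)
through H parallel to KB: direction (23/60, 11/24); meets XZ at A = (545/476, 165/952)
A = X + t·(Z−X) with t = 64/119

t = 64/119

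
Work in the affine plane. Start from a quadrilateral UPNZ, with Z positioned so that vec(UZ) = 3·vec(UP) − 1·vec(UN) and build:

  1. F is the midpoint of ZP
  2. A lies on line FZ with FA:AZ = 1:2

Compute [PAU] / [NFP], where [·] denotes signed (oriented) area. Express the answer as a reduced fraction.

[PAU]:[NFP] = 4/3

Choose coordinates U = (0, 0), P = (1, 0), N = (0, 1), Z = (3, -1).
1. F is the midpoint of ZP ⇒ F = (2, -1/2)
2. A lies on line FZ with FA:AZ = 1:2 ⇒ A = (7/3, -2/3)
2·[PAU] = -2/3, 2·[NFP] = -1/2
[PAU]:[NFP] = -2/3:-1/2 = 4/3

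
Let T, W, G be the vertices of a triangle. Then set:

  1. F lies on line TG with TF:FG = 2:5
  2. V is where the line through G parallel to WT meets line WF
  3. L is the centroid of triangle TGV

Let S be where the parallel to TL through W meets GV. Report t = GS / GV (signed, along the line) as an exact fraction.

Assign T = (0, 0), W = (1, 0), G = (0, 1) — the answer is frame-independent, so this choice is without loss of generality.
1. F lies on line TG with TF:FG = 2:5 ⇒ F = (0, 2/7)
2. V is where the line through G parallel to WT meets line WF ⇒ V = (-5/2, 1)
3. L is the centroid of triangle TGV ⇒ L = (-5/6, 2/3)
through W parallel to TL: direction (-5/6, 2/3); meets GV at S = (-1/4, 1)
S = G + t·(V−G) with t = 1/10

t = 1/10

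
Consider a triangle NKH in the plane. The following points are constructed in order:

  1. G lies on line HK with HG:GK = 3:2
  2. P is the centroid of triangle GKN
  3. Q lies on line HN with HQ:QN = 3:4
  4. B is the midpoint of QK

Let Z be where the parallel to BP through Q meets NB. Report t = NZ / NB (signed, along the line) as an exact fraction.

Work in coordinates with N = (0, 0), K = (1, 0), H = (0, 1).
1. G lies on line HK with HG:GK = 3:2 ⇒ G = (3/5, 2/5)
2. P is the centroid of triangle GKN ⇒ P = (8/15, 2/15)
3. Q lies on line HN with HQ:QN = 3:4 ⇒ Q = (0, 4/7)
4. B is the midpoint of QK ⇒ B = (1/2, 2/7)
through Q parallel to BP: direction (1/30, -16/105); meets NB at Z = (1/9, 4/63)
Z = N + t·(B−N) with t = 2/9

t = 2/9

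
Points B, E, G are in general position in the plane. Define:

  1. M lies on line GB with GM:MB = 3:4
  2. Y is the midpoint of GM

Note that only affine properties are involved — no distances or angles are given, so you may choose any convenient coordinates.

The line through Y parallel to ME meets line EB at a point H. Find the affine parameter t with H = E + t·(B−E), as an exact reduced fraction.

Choose coordinates B = (0, 0), E = (1, 0), G = (0, 1).
1. M lies on line GB with GM:MB = 3:4 ⇒ M = (0, 4/7)
2. Y is the midpoint of GM ⇒ Y = (0, 11/14)
through Y parallel to ME: direction (1, -4/7); meets EB at H = (11/8, 0)
H = E + t·(B−E) with t = -3/8

t = -3/8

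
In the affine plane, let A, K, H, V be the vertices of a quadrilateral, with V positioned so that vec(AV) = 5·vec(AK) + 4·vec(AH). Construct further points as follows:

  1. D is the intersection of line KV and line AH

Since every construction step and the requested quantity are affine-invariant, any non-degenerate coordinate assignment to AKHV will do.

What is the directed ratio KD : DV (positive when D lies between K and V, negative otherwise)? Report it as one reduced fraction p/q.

KD:DV = -1/5

Work in coordinates with A = (0, 0), K = (1, 0), H = (0, 1), V = (5, 4).
1. D is the intersection of line KV and line AH ⇒ D = (0, -1)
D = K + t·(V−K) with t = -1/4, so KD:DV = t:(1−t) = -1/4:5/4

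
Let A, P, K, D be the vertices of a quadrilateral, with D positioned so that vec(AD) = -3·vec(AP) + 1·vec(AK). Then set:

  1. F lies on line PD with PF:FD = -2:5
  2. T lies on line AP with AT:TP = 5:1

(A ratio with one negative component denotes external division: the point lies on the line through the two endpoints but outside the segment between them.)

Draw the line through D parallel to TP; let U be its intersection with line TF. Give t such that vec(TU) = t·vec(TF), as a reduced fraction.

t = -3/2

Choose coordinates A = (0, 0), P = (1, 0), K = (0, 1), D = (-3, 1).
1. F lies on line PD with PF:FD = -2:5 ⇒ F = (11/3, -2/3)
2. T lies on line AP with AT:TP = 5:1 ⇒ T = (5/6, 0)
through D parallel to TP: direction (1/6, 0); meets TF at U = (-41/12, 1)
U = T + t·(F−T) with t = -3/2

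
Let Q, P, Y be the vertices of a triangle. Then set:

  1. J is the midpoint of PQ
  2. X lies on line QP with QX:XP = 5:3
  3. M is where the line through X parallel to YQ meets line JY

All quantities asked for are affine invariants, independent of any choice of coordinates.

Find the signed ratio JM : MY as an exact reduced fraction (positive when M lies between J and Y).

Set Q = (0, 0), P = (1, 0), Y = (0, 1); any affine frame gives the same invariant.
1. J is the midpoint of PQ ⇒ J = (1/2, 0)
2. X lies on line QP with QX:XP = 5:3 ⇒ X = (5/8, 0)
3. M is where the line through X parallel to YQ meets line JY ⇒ M = (5/8, -1/4)
M = J + t·(Y−J) with t = -1/4, so JM:MY = t:(1−t) = -1/4:5/4

JM:MY = -1/5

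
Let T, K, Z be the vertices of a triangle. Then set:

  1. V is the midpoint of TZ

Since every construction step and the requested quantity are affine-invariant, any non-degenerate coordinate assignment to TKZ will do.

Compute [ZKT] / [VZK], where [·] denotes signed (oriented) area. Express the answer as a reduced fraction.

[ZKT]:[VZK] = 2

Assign T = (0, 0), K = (1, 0), Z = (0, 1) — the answer is frame-independent, so this choice is without loss of generality.
1. V is the midpoint of TZ ⇒ V = (0, 1/2)
2·[ZKT] = -1, 2·[VZK] = -1/2
[ZKT]:[VZK] = -1:-1/2 = 2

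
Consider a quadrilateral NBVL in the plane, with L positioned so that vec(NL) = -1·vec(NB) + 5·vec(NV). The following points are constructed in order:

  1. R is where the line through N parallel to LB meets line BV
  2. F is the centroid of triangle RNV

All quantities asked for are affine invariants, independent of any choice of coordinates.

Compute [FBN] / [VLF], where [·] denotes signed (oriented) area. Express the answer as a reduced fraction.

Work in coordinates with N = (0, 0), B = (1, 0), V = (0, 1), L = (-1, 5).
1. R is where the line through N parallel to LB meets line BV ⇒ R = (-2/3, 5/3)
2. F is the centroid of triangle RNV ⇒ F = (-2/9, 8/9)
2·[FBN] = -8/9, 2·[VLF] = 1
[FBN]:[VLF] = -8/9:1 = -8/9

[FBN]:[VLF] = -8/9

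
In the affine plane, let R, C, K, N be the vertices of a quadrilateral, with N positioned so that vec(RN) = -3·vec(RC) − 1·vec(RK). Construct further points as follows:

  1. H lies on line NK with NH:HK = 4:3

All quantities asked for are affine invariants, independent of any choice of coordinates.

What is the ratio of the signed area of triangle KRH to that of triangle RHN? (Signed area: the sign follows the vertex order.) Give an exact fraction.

[KRH]:[RHN] = -3/4

Work in coordinates with R = (0, 0), C = (1, 0), K = (0, 1), N = (-3, -1).
1. H lies on line NK with NH:HK = 4:3 ⇒ H = (-9/7, 1/7)
2·[KRH] = -9/7, 2·[RHN] = 12/7
[KRH]:[RHN] = -9/7:12/7 = -3/4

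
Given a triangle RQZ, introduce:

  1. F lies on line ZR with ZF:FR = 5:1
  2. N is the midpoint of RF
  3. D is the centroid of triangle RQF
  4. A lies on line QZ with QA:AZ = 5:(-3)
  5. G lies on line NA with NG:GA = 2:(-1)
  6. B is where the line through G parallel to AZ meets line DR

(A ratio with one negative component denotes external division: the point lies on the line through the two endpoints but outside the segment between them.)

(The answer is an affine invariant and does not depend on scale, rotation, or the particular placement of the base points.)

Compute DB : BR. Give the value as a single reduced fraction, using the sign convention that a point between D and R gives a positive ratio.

Choose coordinates R = (0, 0), Q = (1, 0), Z = (0, 1).
1. F lies on line ZR with ZF:FR = 5:1 ⇒ F = (0, 1/6)
2. N is the midpoint of RF ⇒ N = (0, 1/12)
3. D is the centroid of triangle RQF ⇒ D = (1/3, 1/18)
4. A lies on line QZ with QA:AZ = 5:(-3) ⇒ A = (-3/2, 5/2)
5. G lies on line NA with NG:GA = 2:(-1) ⇒ G = (-3, 59/12)
6. B is where the line through G parallel to AZ meets line DR ⇒ B = (23/14, 23/84)
B = D + t·(R−D) with t = -55/14, so DB:BR = t:(1−t) = -55/14:69/14

DB:BR = -55/69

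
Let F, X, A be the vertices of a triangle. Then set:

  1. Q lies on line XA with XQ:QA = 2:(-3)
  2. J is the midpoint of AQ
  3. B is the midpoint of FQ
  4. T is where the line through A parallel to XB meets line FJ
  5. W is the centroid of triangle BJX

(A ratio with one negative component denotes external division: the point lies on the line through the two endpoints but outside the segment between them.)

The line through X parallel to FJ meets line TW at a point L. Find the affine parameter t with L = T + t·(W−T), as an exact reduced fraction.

Work in coordinates with F = (0, 0), X = (1, 0), A = (0, 1).
1. Q lies on line XA with XQ:QA = 2:(-3) ⇒ Q = (3, -2)
2. J is the midpoint of AQ ⇒ J = (3/2, -1/2)
3. B is the midpoint of FQ ⇒ B = (3/2, -1)
4. T is where the line through A parallel to XB meets line FJ ⇒ T = (3/5, -1/5)
5. W is the centroid of triangle BJX ⇒ W = (4/3, -1/2)
through X parallel to FJ: direction (3/2, -1/2); meets TW at L = (-19/5, 8/5)
L = T + t·(W−T) with t = -6

t = -6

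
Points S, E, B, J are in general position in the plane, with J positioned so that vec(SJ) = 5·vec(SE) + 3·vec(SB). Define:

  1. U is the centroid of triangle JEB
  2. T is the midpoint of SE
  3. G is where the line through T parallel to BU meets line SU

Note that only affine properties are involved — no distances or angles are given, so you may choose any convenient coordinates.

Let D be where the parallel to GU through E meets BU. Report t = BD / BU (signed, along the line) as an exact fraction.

t = 5/3

Choose coordinates S = (0, 0), E = (1, 0), B = (0, 1), J = (5, 3).
1. U is the centroid of triangle JEB ⇒ U = (2, 4/3)
2. T is the midpoint of SE ⇒ T = (1/2, 0)
3. G is where the line through T parallel to BU meets line SU ⇒ G = (-1/6, -1/9)
through E parallel to GU: direction (13/6, 13/9); meets BU at D = (10/3, 14/9)
D = B + t·(U−B) with t = 5/3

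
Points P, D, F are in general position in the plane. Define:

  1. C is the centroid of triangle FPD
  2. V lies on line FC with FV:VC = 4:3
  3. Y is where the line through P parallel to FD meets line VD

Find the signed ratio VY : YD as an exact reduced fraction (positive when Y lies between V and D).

VY:YD = -17/21

Set P = (0, 0), D = (1, 0), F = (0, 1); any affine frame gives the same invariant.
1. C is the centroid of triangle FPD ⇒ C = (1/3, 1/3)
2. V lies on line FC with FV:VC = 4:3 ⇒ V = (4/21, 13/21)
3. Y is where the line through P parallel to FD meets line VD ⇒ Y = (-13/4, 13/4)
Y = V + t·(D−V) with t = -17/4, so VY:YD = t:(1−t) = -17/4:21/4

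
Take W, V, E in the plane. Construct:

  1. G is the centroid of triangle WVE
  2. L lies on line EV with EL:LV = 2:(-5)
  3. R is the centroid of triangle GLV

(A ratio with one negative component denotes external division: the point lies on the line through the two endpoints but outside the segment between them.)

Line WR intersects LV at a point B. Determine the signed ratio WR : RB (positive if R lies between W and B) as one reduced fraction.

WR:RB = 8

Set W = (0, 0), V = (1, 0), E = (0, 1); any affine frame gives the same invariant.
1. G is the centroid of triangle WVE ⇒ G = (1/3, 1/3)
2. L lies on line EV with EL:LV = 2:(-5) ⇒ L = (-2/3, 5/3)
3. R is the centroid of triangle GLV ⇒ R = (2/9, 2/3)
line WR meets LV at B = (1/4, 3/4)
R = W + t·(B−W) with t = 8/9, so WR:RB = 8/9:1/9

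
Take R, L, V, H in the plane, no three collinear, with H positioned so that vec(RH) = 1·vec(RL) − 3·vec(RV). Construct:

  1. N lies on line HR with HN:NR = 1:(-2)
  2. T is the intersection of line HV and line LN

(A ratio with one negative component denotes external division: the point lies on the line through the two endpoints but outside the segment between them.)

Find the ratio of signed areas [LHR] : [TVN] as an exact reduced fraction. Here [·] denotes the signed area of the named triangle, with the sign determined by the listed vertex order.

[LHR]:[TVN] = 6/5

Choose coordinates R = (0, 0), L = (1, 0), V = (0, 1), H = (1, -3).
1. N lies on line HR with HN:NR = 1:(-2) ⇒ N = (2, -6)
2. T is the intersection of line HV and line LN ⇒ T = (5/2, -9)
2·[LHR] = -3, 2·[TVN] = -5/2
[LHR]:[TVN] = -3:-5/2 = 6/5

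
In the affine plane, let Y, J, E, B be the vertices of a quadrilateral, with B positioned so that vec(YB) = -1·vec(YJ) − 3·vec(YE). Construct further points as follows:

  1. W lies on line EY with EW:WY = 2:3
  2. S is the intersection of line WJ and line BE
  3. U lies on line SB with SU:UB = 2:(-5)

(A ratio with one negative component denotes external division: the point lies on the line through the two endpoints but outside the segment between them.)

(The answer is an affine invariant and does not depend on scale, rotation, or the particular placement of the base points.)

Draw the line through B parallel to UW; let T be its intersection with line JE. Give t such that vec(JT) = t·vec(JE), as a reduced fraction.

Set Y = (0, 0), J = (1, 0), E = (0, 1), B = (-1, -3); any affine frame gives the same invariant.
1. W lies on line EY with EW:WY = 2:3 ⇒ W = (0, 3/5)
2. S is the intersection of line WJ and line BE ⇒ S = (-2/23, 15/23)
3. U lies on line SB with SU:UB = 2:(-5) ⇒ U = (12/23, 71/23)
through B parallel to UW: direction (-12/23, -286/115); meets JE at T = (-23/173, 196/173)
T = J + t·(E−J) with t = 196/173

t = 196/173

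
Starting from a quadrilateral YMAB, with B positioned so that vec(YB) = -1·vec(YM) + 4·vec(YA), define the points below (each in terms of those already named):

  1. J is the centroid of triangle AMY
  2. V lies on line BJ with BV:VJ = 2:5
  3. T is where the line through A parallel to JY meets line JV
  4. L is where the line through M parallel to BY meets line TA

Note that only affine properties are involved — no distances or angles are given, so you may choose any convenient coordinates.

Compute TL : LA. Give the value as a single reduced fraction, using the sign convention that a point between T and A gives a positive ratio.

Choose coordinates Y = (0, 0), M = (1, 0), A = (0, 1), B = (-1, 4).
1. J is the centroid of triangle AMY ⇒ J = (1/3, 1/3)
2. V lies on line BJ with BV:VJ = 2:5 ⇒ V = (-13/21, 62/21)
3. T is where the line through A parallel to JY meets line JV ⇒ T = (1/15, 16/15)
4. L is where the line through M parallel to BY meets line TA ⇒ L = (3/5, 8/5)
L = T + t·(A−T) with t = -8, so TL:LA = t:(1−t) = -8:9

TL:LA = -8/9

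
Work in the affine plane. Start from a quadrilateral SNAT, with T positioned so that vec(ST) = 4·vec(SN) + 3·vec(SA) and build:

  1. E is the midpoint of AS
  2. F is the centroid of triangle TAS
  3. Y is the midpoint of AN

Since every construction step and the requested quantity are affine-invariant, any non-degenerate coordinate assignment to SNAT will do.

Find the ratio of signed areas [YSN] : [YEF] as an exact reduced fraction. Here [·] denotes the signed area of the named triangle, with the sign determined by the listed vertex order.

[YSN]:[YEF] = -6/5

Choose coordinates S = (0, 0), N = (1, 0), A = (0, 1), T = (4, 3).
1. E is the midpoint of AS ⇒ E = (0, 1/2)
2. F is the centroid of triangle TAS ⇒ F = (4/3, 4/3)
3. Y is the midpoint of AN ⇒ Y = (1/2, 1/2)
2·[YSN] = 1/2, 2·[YEF] = -5/12
[YSN]:[YEF] = 1/2:-5/12 = -6/5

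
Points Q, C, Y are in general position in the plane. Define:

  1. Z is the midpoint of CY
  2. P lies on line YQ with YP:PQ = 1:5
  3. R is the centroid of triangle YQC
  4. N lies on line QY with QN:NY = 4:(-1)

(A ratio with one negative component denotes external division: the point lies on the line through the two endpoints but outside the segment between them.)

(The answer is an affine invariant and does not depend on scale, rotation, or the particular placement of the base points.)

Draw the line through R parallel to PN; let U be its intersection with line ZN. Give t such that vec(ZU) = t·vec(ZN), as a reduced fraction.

t = 1/3

Assign Q = (0, 0), C = (1, 0), Y = (0, 1) — the answer is frame-independent, so this choice is without loss of generality.
1. Z is the midpoint of CY ⇒ Z = (1/2, 1/2)
2. P lies on line YQ with YP:PQ = 1:5 ⇒ P = (0, 5/6)
3. R is the centroid of triangle YQC ⇒ R = (1/3, 1/3)
4. N lies on line QY with QN:NY = 4:(-1) ⇒ N = (0, 4/3)
through R parallel to PN: direction (0, 1/2); meets ZN at U = (1/3, 7/9)
U = Z + t·(N−Z) with t = 1/3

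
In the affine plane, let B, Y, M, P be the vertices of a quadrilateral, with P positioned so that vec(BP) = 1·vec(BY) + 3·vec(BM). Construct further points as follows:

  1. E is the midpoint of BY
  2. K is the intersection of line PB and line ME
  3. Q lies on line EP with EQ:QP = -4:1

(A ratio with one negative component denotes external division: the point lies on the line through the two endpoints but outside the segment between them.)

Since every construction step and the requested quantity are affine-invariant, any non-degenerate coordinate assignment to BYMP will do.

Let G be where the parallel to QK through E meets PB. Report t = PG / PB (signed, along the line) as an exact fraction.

t = -12/5

Set B = (0, 0), Y = (1, 0), M = (0, 1), P = (1, 3); any affine frame gives the same invariant.
1. E is the midpoint of BY ⇒ E = (1/2, 0)
2. K is the intersection of line PB and line ME ⇒ K = (1/5, 3/5)
3. Q lies on line EP with EQ:QP = -4:1 ⇒ Q = (7/6, 4)
through E parallel to QK: direction (-29/30, -17/5); meets PB at G = (17/5, 51/5)
G = P + t·(B−P) with t = -12/5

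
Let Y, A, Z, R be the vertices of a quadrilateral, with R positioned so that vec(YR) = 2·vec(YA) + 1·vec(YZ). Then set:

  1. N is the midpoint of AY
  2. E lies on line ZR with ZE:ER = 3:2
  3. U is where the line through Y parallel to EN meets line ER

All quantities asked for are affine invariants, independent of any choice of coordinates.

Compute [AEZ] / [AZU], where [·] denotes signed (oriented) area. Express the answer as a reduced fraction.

Work in coordinates with Y = (0, 0), A = (1, 0), Z = (0, 1), R = (2, 1).
1. N is the midpoint of AY ⇒ N = (1/2, 0)
2. E lies on line ZR with ZE:ER = 3:2 ⇒ E = (6/5, 1)
3. U is where the line through Y parallel to EN meets line ER ⇒ U = (7/10, 1)
2·[AEZ] = 6/5, 2·[AZU] = -7/10
[AEZ]:[AZU] = 6/5:-7/10 = -12/7

[AEZ]:[AZU] = -12/7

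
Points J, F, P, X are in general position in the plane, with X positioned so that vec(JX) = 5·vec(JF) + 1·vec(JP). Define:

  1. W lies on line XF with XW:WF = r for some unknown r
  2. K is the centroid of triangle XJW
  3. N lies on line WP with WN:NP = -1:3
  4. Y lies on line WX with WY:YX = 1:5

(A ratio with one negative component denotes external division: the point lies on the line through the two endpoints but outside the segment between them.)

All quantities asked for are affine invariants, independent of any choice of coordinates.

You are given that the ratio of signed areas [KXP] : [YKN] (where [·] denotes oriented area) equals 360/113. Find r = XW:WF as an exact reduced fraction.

Work in coordinates with J = (0, 0), F = (1, 0), P = (0, 1), X = (5, 1).
1. With XW:WF = r, write λ = r/(r+1) so W = X + λ·(F−X); W is affine-linear in λ
2. K is the centroid of triangle XJW ⇒ K is an affine combination of earlier points and hence also affine-linear in λ
3. N lies on line WP with WN:NP = -1:3 ⇒ N is an affine combination of earlier points and hence also affine-linear in λ
4. Y lies on line WX with WY:YX = 1:5 ⇒ Y is an affine combination of earlier points and hence also affine-linear in λ
Every point depending on W is an affine combination of W and λ-independent points, so each such coordinate is linear in λ; the λ² term in each signed area is a multiple of (F−X)×(F−X) = 0, so 2·[KXP] and 2·[YKN] are each linear in λ. Evaluating at λ=0 and λ=1:
  2·[KXP] = 5/3·λ + 5/3,   2·[YKN] = -37/36·λ + 5/6
So [KXP]:[YKN] = (5/3·λ + 5/3) / (-37/36·λ + 5/6). Setting this equal to 360/113:
  5/3·λ + 5/3 = 360/113·(-37/36·λ + 5/6)  ⇒  λ = 1/5
Then r = λ/(1−λ) = (1/5)/(4/5) = 1/4. Check: with r = 1/4, W = (21/5, 4/5) and [KXP]:[YKN] = 360/113 as required.

r = 1/4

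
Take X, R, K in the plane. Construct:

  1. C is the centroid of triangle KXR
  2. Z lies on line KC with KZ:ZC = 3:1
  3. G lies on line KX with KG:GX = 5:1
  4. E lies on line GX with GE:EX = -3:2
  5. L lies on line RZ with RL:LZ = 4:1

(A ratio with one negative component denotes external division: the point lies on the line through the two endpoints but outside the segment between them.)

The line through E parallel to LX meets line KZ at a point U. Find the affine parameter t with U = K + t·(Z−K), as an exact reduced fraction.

t = 16/9

Work in coordinates with X = (0, 0), R = (1, 0), K = (0, 1).
1. C is the centroid of triangle KXR ⇒ C = (1/3, 1/3)
2. Z lies on line KC with KZ:ZC = 3:1 ⇒ Z = (1/4, 1/2)
3. G lies on line KX with KG:GX = 5:1 ⇒ G = (0, 1/6)
4. E lies on line GX with GE:EX = -3:2 ⇒ E = (0, -1/3)
5. L lies on line RZ with RL:LZ = 4:1 ⇒ L = (2/5, 2/5)
through E parallel to LX: direction (-2/5, -2/5); meets KZ at U = (4/9, 1/9)
U = K + t·(Z−K) with t = 16/9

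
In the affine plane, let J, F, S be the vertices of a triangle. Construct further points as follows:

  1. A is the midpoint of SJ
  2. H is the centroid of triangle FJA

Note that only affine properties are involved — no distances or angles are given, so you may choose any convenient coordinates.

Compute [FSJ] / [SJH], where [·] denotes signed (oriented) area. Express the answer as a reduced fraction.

[FSJ]:[SJH] = 3

Work in coordinates with J = (0, 0), F = (1, 0), S = (0, 1).
1. A is the midpoint of SJ ⇒ A = (0, 1/2)
2. H is the centroid of triangle FJA ⇒ H = (1/3, 1/6)
2·[FSJ] = 1, 2·[SJH] = 1/3
[FSJ]:[SJH] = 1:1/3 = 3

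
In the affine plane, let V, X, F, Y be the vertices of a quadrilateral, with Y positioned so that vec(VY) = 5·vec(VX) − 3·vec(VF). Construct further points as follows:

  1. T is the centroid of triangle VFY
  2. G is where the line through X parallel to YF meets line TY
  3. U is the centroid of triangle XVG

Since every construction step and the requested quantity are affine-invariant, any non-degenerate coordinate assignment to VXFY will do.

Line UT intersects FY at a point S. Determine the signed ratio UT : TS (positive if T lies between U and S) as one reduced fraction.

UT:TS = 2/5

Set V = (0, 0), X = (1, 0), F = (0, 1), Y = (5, -3); any affine frame gives the same invariant.
1. T is the centroid of triangle VFY ⇒ T = (5/3, -2/3)
2. G is where the line through X parallel to YF meets line TY ⇒ G = (3, -8/5)
3. U is the centroid of triangle XVG ⇒ U = (4/3, -8/15)
line UT meets FY at S = (5/2, -1)
T = U + t·(S−U) with t = 2/7, so UT:TS = 2/7:5/7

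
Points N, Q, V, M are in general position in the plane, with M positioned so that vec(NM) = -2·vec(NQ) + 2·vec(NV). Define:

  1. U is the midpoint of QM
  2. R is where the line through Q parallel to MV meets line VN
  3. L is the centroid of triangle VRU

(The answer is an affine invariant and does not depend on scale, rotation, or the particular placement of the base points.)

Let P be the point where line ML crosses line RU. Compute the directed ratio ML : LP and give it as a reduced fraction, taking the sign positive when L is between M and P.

Choose coordinates N = (0, 0), Q = (1, 0), V = (0, 1), M = (-2, 2).
1. U is the midpoint of QM ⇒ U = (-1/2, 1)
2. R is where the line through Q parallel to MV meets line VN ⇒ R = (0, 1/2)
3. L is the centroid of triangle VRU ⇒ L = (-1/6, 5/6)
line ML meets RU at P = (-5/8, 9/8)
L = M + t·(P−M) with t = 4/3, so ML:LP = 4/3:-1/3

ML:LP = -4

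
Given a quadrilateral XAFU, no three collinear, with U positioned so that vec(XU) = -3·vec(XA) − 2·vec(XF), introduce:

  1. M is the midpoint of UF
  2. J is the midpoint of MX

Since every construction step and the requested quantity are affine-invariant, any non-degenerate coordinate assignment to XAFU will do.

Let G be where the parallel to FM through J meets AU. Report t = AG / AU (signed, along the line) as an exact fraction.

t = 3/4

Work in coordinates with X = (0, 0), A = (1, 0), F = (0, 1), U = (-3, -2).
1. M is the midpoint of UF ⇒ M = (-3/2, -1/2)
2. J is the midpoint of MX ⇒ J = (-3/4, -1/4)
through J parallel to FM: direction (-3/2, -3/2); meets AU at G = (-2, -3/2)
G = A + t·(U−A) with t = 3/4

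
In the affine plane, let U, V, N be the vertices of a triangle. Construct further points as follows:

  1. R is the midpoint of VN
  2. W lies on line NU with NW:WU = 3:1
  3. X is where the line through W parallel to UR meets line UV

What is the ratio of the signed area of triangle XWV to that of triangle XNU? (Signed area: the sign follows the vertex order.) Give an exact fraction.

[XWV]:[XNU] = 5/4

Choose coordinates U = (0, 0), V = (1, 0), N = (0, 1).
1. R is the midpoint of VN ⇒ R = (1/2, 1/2)
2. W lies on line NU with NW:WU = 3:1 ⇒ W = (0, 1/4)
3. X is where the line through W parallel to UR meets line UV ⇒ X = (-1/4, 0)
2·[XWV] = -5/16, 2·[XNU] = -1/4
[XWV]:[XNU] = -5/16:-1/4 = 5/4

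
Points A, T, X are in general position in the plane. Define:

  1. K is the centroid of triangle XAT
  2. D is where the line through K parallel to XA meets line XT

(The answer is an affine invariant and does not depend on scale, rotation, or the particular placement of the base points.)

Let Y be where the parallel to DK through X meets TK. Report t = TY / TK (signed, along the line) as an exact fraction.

Set A = (0, 0), T = (1, 0), X = (0, 1); any affine frame gives the same invariant.
1. K is the centroid of triangle XAT ⇒ K = (1/3, 1/3)
2. D is where the line through K parallel to XA meets line XT ⇒ D = (1/3, 2/3)
through X parallel to DK: direction (0, -1/3); meets TK at Y = (0, 1/2)
Y = T + t·(K−T) with t = 3/2

t = 3/2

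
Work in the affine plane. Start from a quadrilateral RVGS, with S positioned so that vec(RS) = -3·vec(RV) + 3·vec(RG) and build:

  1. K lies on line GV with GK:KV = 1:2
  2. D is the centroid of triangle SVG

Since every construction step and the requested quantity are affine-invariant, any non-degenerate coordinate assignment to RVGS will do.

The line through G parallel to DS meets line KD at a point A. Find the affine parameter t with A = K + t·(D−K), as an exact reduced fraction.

t = -2

Choose coordinates R = (0, 0), V = (1, 0), G = (0, 1), S = (-3, 3).
1. K lies on line GV with GK:KV = 1:2 ⇒ K = (1/3, 2/3)
2. D is the centroid of triangle SVG ⇒ D = (-2/3, 4/3)
through G parallel to DS: direction (-7/3, 5/3); meets KD at A = (7/3, -2/3)
A = K + t·(D−K) with t = -2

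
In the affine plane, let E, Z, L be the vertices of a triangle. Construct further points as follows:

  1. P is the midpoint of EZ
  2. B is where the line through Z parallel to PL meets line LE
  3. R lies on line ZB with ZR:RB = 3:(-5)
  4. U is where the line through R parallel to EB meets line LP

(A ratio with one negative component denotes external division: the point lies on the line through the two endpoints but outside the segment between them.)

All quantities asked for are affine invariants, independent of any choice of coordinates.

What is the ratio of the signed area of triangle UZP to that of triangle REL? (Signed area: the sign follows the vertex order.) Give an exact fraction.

[UZP]:[REL] = -4/5

Work in coordinates with E = (0, 0), Z = (1, 0), L = (0, 1).
1. P is the midpoint of EZ ⇒ P = (1/2, 0)
2. B is where the line through Z parallel to PL meets line LE ⇒ B = (0, 2)
3. R lies on line ZB with ZR:RB = 3:(-5) ⇒ R = (5/2, -3)
4. U is where the line through R parallel to EB meets line LP ⇒ U = (5/2, -4)
2·[UZP] = 2, 2·[REL] = -5/2
[UZP]:[REL] = 2:-5/2 = -4/5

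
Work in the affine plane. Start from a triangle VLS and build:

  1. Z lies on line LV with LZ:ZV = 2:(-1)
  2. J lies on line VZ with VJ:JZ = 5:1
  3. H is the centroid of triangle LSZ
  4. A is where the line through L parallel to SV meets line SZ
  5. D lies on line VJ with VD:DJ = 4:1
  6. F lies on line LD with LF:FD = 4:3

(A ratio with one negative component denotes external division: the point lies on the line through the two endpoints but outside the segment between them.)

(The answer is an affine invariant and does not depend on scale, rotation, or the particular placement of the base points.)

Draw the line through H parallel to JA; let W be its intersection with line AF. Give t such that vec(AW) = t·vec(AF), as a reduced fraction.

Assign V = (0, 0), L = (1, 0), S = (0, 1) — the answer is frame-independent, so this choice is without loss of generality.
1. Z lies on line LV with LZ:ZV = 2:(-1) ⇒ Z = (-1, 0)
2. J lies on line VZ with VJ:JZ = 5:1 ⇒ J = (-5/6, 0)
3. H is the centroid of triangle LSZ ⇒ H = (0, 1/3)
4. A is where the line through L parallel to SV meets line SZ ⇒ A = (1, 2)
5. D lies on line VJ with VD:DJ = 4:1 ⇒ D = (-2/3, 0)
6. F lies on line LD with LF:FD = 4:3 ⇒ F = (1/21, 0)
through H parallel to JA: direction (11/6, 2); meets AF at W = (143/333, 89/111)
W = A + t·(F−A) with t = 133/222

t = 133/222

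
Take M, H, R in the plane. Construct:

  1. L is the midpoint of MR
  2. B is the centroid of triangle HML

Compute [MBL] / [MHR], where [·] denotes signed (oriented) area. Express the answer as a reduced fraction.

Assign M = (0, 0), H = (1, 0), R = (0, 1) — the answer is frame-independent, so this choice is without loss of generality.
1. L is the midpoint of MR ⇒ L = (0, 1/2)
2. B is the centroid of triangle HML ⇒ B = (1/3, 1/6)
2·[MBL] = 1/6, 2·[MHR] = 1
[MBL]:[MHR] = 1/6:1 = 1/6

[MBL]:[MHR] = 1/6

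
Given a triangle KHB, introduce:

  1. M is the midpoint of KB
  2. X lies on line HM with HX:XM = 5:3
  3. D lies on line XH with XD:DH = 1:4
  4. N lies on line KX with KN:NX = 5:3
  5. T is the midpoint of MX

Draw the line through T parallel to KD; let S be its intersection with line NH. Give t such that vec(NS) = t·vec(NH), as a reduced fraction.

Assign K = (0, 0), H = (1, 0), B = (0, 1) — the answer is frame-independent, so this choice is without loss of generality.
1. M is the midpoint of KB ⇒ M = (0, 1/2)
2. X lies on line HM with HX:XM = 5:3 ⇒ X = (3/8, 5/16)
3. D lies on line XH with XD:DH = 1:4 ⇒ D = (1/2, 1/4)
4. N lies on line KX with KN:NX = 5:3 ⇒ N = (15/64, 25/128)
5. T is the midpoint of MX ⇒ T = (3/16, 13/32)
through T parallel to KD: direction (1/2, 1/4); meets NH at S = (-45/592, 325/1184)
S = N + t·(H−N) with t = -15/37

t = -15/37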